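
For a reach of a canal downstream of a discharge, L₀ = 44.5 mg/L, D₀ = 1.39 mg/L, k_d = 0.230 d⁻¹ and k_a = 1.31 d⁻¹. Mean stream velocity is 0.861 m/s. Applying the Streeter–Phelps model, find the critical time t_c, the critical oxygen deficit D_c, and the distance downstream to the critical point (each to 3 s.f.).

t_c ≈ 1.46 d; D_c ≈ 5.58 mg/L; x_c ≈ 109 km

At the critical point dD/dt = 0, so k_d L₀ e^(−k_d t) = k_a D. Substituting D(t) from the Streeter–Phelps equation and solving for t gives
t_c = ln[(k_a/k_d)(1 − D₀(k_a−k_d)/(k_d L₀))] / (k_a−k_d).
Here k_a−k_d = 1.080 d⁻¹ and 1 − D₀(k_a−k_d)/(k_d L₀) = 1 − 1.39×1.080/(0.230×44.5) = 0.8533, so
t_c = ln(5.696 × 0.8533) / 1.080 = 1.581 / 1.080 = 1.464 d.
L(t_c) = L₀ e^(−k_d t_c) = 44.5 × 0.7141 = 31.78 mg/L, and at the critical point k_a D_c = k_d L, so D_c = (0.230/1.31) × 31.78 = 5.579 mg/L.
x_c = v t_c = 0.861 m/s × 1.464 d × 86400 s/d = 108900 m ≈ 109 km.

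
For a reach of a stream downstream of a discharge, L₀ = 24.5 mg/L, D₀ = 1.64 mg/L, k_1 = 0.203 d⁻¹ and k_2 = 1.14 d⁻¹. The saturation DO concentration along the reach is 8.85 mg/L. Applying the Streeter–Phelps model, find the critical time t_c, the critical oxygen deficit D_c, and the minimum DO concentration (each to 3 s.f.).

At the critical point dD/dt = 0, so k_1 L₀ e^(−k_1 t) = k_2 D. Substituting D(t) from the Streeter–Phelps equation and solving for t gives
t_c = ln[(k_2/k_1)(1 − D₀(k_2−k_1)/(k_1 L₀))] / (k_2−k_1).
Here k_2−k_1 = 0.9370 d⁻¹ and 1 − D₀(k_2−k_1)/(k_1 L₀) = 1 − 1.64×0.9370/(0.203×24.5) = 0.6910, so
t_c = ln(5.616 × 0.6910) / 0.9370 = 1.356 / 0.9370 = 1.447 d.
D_c = (k_1/k_2) L₀ e^(−k_1 t_c) = (0.203/1.14) × 24.5 × e^(−0.203×1.447) = 0.1781 × 24.5 × 0.7454 = 3.252 mg/L.
Minimum DO = C_s − D_c = 8.85 − 3.252 = 5.598 mg/L.

t_c ≈ 1.45 d; D_c ≈ 3.25 mg/L; min DO ≈ 5.60 mg/L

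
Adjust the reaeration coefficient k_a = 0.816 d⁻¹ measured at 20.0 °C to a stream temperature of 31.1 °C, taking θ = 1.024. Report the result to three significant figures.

k_a ≈ 1.06 d⁻¹

k_a(T₂) = k_a(T₁) · θ^(T₂−T₁) = 0.816 × 1.024^(31.1−20.0)
= 0.816 × 1.024^11.1 = 0.816 × 1.301 = 1.062 d⁻¹.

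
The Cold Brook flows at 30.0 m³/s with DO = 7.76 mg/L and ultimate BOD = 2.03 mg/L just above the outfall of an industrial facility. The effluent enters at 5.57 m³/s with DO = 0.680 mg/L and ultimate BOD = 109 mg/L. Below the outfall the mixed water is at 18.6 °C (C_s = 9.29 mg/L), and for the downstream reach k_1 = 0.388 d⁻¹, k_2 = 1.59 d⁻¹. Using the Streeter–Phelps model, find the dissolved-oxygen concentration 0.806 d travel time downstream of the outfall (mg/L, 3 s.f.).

Mixed DO = (30.0×7.76 + 5.57×0.680)/(30.0+5.57) = 236.6/35.57 = 6.651 mg/L.
Mixed L₀ = (30.0×2.03 + 5.57×109)/(35.57) = 668.0/35.57 = 18.78 mg/L.
Initial deficit D₀ = C_s − DO₀ = 9.29 − 6.651 = 2.639 mg/L.
D(0.806) = [0.388×18.78/(1.59−0.388)](e^(−0.388×0.806) − e^(−1.59×0.806)) + 2.639 e^(−1.59×0.806)
= 6.062 × (0.7314 − 0.2776) + 2.639 × 0.2776 = 3.484 mg/L.
DO = 9.29 − 3.484 = 5.806 mg/L.

DO ≈ 5.81 mg/L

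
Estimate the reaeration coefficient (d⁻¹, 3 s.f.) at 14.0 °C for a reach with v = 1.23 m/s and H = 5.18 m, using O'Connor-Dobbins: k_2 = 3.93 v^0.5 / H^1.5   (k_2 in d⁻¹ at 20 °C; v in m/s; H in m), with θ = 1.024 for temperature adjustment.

k_2(20) = 3.93 × 1.23^0.5 / 5.18^1.5 = 3.93 × 1.109 / 11.79 = 0.3697 d⁻¹.
k_2(14.0) = 0.3697 × 1.024^(14.0−20) = 0.3697 × 0.8674 = 0.3207 d⁻¹.

k_2 ≈ 0.321 d⁻¹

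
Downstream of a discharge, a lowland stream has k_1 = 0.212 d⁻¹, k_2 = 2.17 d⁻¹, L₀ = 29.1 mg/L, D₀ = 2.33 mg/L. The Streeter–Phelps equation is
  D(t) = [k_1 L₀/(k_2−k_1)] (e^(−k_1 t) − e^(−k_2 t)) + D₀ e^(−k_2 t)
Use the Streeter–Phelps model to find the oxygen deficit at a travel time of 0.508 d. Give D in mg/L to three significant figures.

D ≈ 2.56 mg/L

k_1 L₀/(k_2−k_1) = 0.212×29.1/(2.17−0.212) = 6.169/1.958 = 3.151 mg/L.
e^(−k_1 t) = e^(−0.212×0.5080) = 0.8979; e^(−k_2 t) = e^(−2.17×0.5080) = 0.3321.
D = 3.151 × (0.8979 − 0.3321) + 2.33 × 0.3321 = 1.783 + 0.7738 = 2.557 mg/L.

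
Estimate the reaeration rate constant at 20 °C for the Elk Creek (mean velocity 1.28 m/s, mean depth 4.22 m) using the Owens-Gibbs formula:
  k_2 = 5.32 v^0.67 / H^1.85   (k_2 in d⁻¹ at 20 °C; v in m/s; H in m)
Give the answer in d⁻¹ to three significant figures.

k_2 = 5.32 × 1.28^0.67 / 4.22^1.85 = 5.32 × 1.180 / 14.35 = 0.4374 d⁻¹.

k_2 ≈ 0.437 d⁻¹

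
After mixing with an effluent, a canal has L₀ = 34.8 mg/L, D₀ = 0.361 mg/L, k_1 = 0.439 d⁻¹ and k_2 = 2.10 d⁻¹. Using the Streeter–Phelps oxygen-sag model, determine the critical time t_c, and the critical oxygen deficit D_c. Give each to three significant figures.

t_c ≈ 0.918 d; D_c ≈ 4.86 mg/L

t_c = [1/(k_2−k_1)] ln[(k_2/k_1)(1 − D₀(k_2−k_1)/(k_1 L₀))]
= [1/(2.10−0.439)] ln[(2.10/0.439)(1 − 0.361×1.661/(0.439×34.8))]
= (1/1.661) ln[4.784 × 0.9608] = 0.6020 × ln(4.596) = 0.6020 × 1.525 = 0.9182 d.
L(t_c) = L₀ e^(−k_1 t_c) = 34.8 × 0.6682 = 23.26 mg/L, and at the critical point k_2 D_c = k_1 L, so D_c = (0.439/2.10) × 23.26 = 4.861 mg/L.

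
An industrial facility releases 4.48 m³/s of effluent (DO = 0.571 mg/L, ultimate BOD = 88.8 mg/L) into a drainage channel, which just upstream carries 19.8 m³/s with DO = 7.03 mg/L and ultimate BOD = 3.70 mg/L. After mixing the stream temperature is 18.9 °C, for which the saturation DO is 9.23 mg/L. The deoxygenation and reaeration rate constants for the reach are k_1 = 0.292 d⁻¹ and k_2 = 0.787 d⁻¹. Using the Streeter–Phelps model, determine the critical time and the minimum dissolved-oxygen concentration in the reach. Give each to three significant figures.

Mixed DO = (19.8×7.03 + 4.48×0.571)/(19.8+4.48) = 141.8/24.28 = 5.838 mg/L.
Mixed L₀ = (19.8×3.70 + 4.48×88.8)/(24.28) = 471.1/24.28 = 19.40 mg/L.
Initial deficit D₀ = C_s − DO₀ = 9.23 − 5.838 = 3.392 mg/L.
t_c = (1/0.4950) ln[(0.787/0.292)(1 − 3.392×0.4950/(0.292×19.40))] = 2.020 × ln(1.896) = 1.293 d.
D_c = (0.292/0.787) × 19.40 × e^(−0.292×1.293) = 0.3710 × 19.40 × 0.6855 = 4.935 mg/L.
Minimum DO = 9.23 − 4.935 = 4.295 mg/L.

t_c ≈ 1.29 d; minimum DO ≈ 4.29 mg/L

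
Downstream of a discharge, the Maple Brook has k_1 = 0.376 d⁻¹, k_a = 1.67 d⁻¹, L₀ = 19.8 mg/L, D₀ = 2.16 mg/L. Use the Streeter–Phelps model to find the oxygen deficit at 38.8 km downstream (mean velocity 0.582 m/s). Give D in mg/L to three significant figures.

Travel time t = x/v = 38.8 km / (0.582 m/s) = 38800 m / 0.582 m/s = 66670 s = 0.7716 d.
k_1 L₀/(k_a−k_1) = 0.376×19.8/(1.67−0.376) = 7.445/1.294 = 5.753 mg/L.
e^(−k_1 t) = e^(−0.376×0.7716) = 0.7482; e^(−k_a t) = e^(−1.67×0.7716) = 0.2757.
D = 5.753 × (0.7482 − 0.2757) + 2.16 × 0.2757 = 2.718 + 0.5954 = 3.314 mg/L.

D ≈ 3.31 mg/L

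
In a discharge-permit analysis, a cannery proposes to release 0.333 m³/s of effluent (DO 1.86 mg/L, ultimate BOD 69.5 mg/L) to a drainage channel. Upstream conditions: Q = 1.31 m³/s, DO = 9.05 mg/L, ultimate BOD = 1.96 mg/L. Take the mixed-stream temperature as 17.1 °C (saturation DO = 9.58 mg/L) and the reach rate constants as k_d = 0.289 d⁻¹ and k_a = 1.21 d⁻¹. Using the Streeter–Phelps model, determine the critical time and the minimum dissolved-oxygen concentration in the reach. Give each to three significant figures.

t_c ≈ 0.992 d; minimum DO ≈ 6.77 mg/L

Mixed DO = (1.31×9.05 + 0.333×1.86)/(1.31+0.333) = 12.47/1.643 = 7.593 mg/L.
Mixed L₀ = (1.31×1.96 + 0.333×69.5)/(1.643) = 25.71/1.643 = 15.65 mg/L.
Initial deficit D₀ = C_s − DO₀ = 9.58 − 7.593 = 1.987 mg/L.
t_c = (1/0.9210) ln[(1.21/0.289)(1 − 1.987×0.9210/(0.289×15.65))] = 1.086 × ln(2.492) = 0.9916 d.
D_c = (0.289/1.21) × 15.65 × e^(−0.289×0.9916) = 0.2388 × 15.65 × 0.7508 = 2.806 mg/L.
Minimum DO = 9.58 − 2.806 = 6.774 mg/L.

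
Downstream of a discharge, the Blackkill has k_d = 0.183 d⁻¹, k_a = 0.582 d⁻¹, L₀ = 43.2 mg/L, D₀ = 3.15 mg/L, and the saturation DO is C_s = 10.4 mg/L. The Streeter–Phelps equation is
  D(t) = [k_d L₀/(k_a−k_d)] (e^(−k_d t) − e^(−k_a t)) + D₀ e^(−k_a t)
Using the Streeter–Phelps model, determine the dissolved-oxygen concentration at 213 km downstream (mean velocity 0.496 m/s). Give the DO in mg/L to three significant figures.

Travel time t = x/v = 213 km / (0.496 m/s) = 213000 m / 0.496 m/s = 429400 s = 4.970 d.
k_d L₀/(k_a−k_d) = 0.183×43.2/(0.582−0.183) = 7.906/0.3990 = 19.81 mg/L.
e^(−k_d t) = e^(−0.183×4.970) = 0.4027; e^(−k_a t) = e^(−0.582×4.970) = 0.05542.
D = 19.81 × (0.4027 − 0.05542) + 3.15 × 0.05542 = 6.881 + 0.1746 = 7.055 mg/L.
DO = C_s − D = 10.4 − 7.055 = 3.345 mg/L.

DO ≈ 3.34 mg/L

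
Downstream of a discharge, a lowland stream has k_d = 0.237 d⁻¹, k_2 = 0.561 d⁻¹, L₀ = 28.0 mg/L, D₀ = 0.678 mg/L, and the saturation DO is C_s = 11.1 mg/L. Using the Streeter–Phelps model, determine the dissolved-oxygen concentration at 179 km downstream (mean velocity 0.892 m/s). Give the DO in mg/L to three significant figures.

DO ≈ 4.67 mg/L

Travel time t = x/v = 179 km / (0.892 m/s) = 179000 m / 0.892 m/s = 200700 s = 2.323 d.
k_d L₀/(k_2−k_d) = 0.237×28.0/(0.561−0.237) = 6.636/0.3240 = 20.48 mg/L.
e^(−k_d t) = e^(−0.237×2.323) = 0.5767; e^(−k_2 t) = e^(−0.561×2.323) = 0.2717.
D = 20.48 × (0.5767 − 0.2717) + 0.678 × 0.2717 = 6.246 + 0.1842 = 6.430 mg/L.
DO = C_s − D = 11.1 − 6.430 = 4.670 mg/L.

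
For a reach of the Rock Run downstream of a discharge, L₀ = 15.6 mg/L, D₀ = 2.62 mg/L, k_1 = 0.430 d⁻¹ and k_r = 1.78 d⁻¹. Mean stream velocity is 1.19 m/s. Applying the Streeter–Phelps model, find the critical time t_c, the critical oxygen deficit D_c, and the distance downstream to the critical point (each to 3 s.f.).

t_c = [1/(k_r−k_1)] ln[(k_r/k_1)(1 − D₀(k_r−k_1)/(k_1 L₀))]
= [1/(1.78−0.430)] ln[(1.78/0.430)(1 − 2.62×1.350/(0.430×15.6))]
= (1/1.350) ln[4.140 × 0.4727] = 0.7407 × ln(1.957) = 0.7407 × 0.6713 = 0.4973 d.
D_c = (k_1/k_r) L₀ e^(−k_1 t_c) = (0.430/1.78) × 15.6 × e^(−0.430×0.4973) = 0.2416 × 15.6 × 0.8075 = 3.043 mg/L.
x_c = v t_c = 1.19 m/s × 0.4973 d × 86400 s/d = 51130 m ≈ 51.1 km.

t_c ≈ 0.497 d; D_c ≈ 3.04 mg/L; x_c ≈ 51.1 km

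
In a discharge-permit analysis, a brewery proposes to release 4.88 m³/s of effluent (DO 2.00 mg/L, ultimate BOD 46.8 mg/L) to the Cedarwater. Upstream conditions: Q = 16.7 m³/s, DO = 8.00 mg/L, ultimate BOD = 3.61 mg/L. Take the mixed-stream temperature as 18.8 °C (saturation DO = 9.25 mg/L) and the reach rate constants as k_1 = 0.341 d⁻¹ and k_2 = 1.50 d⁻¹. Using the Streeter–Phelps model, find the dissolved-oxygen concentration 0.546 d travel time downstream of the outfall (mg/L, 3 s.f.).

Mixed DO = (16.7×8.00 + 4.88×2.00)/(16.7+4.88) = 143.4/21.58 = 6.643 mg/L.
Mixed L₀ = (16.7×3.61 + 4.88×46.8)/(21.58) = 288.7/21.58 = 13.38 mg/L.
Initial deficit D₀ = C_s − DO₀ = 9.25 − 6.643 = 2.607 mg/L.
D(0.546) = [0.341×13.38/(1.50−0.341)](e^(−0.341×0.546) − e^(−1.50×0.546)) + 2.607 e^(−1.50×0.546)
= 3.936 × (0.8301 − 0.4409) + 2.607 × 0.4409 = 2.681 mg/L.
DO = 9.25 − 2.681 = 6.569 mg/L.

DO ≈ 6.57 mg/L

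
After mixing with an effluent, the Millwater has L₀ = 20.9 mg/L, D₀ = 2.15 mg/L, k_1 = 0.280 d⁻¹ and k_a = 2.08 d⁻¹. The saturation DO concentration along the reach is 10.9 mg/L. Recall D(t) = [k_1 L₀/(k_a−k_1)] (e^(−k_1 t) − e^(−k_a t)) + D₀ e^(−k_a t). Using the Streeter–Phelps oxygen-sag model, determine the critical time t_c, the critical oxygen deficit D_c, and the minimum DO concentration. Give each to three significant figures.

t_c ≈ 0.513 d; D_c ≈ 2.44 mg/L; min DO ≈ 8.46 mg/L

At the critical point dD/dt = 0, so k_1 L₀ e^(−k_1 t) = k_a D. Substituting D(t) from the Streeter–Phelps equation and solving for t gives
t_c = ln[(k_a/k_1)(1 − D₀(k_a−k_1)/(k_1 L₀))] / (k_a−k_1).
Here k_a−k_1 = 1.800 d⁻¹ and 1 − D₀(k_a−k_1)/(k_1 L₀) = 1 − 2.15×1.800/(0.280×20.9) = 0.3387, so
t_c = ln(7.429 × 0.3387) / 1.800 = 0.9227 / 1.800 = 0.5126 d.
D_c = (k_1/k_a) L₀ e^(−k_1 t_c) = (0.280/2.08) × 20.9 × e^(−0.280×0.5126) = 0.1346 × 20.9 × 0.8663 = 2.437 mg/L.
Minimum DO = C_s − D_c = 10.9 − 2.437 = 8.463 mg/L.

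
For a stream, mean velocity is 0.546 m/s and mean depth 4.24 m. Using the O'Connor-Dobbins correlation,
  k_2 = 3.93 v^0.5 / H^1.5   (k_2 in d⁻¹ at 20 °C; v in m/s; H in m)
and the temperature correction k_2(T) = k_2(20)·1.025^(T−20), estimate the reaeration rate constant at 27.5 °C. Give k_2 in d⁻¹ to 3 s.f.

k_2 ≈ 0.400 d⁻¹

k_2(20) = 3.93 × 0.546^0.5 / 4.24^1.5 = 3.93 × 0.7389 / 8.731 = 0.3326 d⁻¹.
k_2(27.5) = 0.3326 × 1.025^(27.5−20) = 0.3326 × 1.203 = 0.4003 d⁻¹.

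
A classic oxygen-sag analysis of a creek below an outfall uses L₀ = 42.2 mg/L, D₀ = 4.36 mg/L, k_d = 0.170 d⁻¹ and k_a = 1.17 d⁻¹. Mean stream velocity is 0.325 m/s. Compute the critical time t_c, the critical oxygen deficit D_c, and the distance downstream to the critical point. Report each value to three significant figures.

At the critical point dD/dt = 0, so k_d L₀ e^(−k_d t) = k_a D. Substituting D(t) from the Streeter–Phelps equation and solving for t gives
t_c = ln[(k_a/k_d)(1 − D₀(k_a−k_d)/(k_d L₀))] / (k_a−k_d).
Here k_a−k_d = 1.000 d⁻¹ and 1 − D₀(k_a−k_d)/(k_d L₀) = 1 − 4.36×1.000/(0.170×42.2) = 0.3922, so
t_c = ln(6.882 × 0.3922) / 1.000 = 0.9931 / 1.000 = 0.9931 d.
D_c = (k_d/k_a) L₀ e^(−k_d t_c) = (0.170/1.17) × 42.2 × e^(−0.170×0.9931) = 0.1453 × 42.2 × 0.8447 = 5.179 mg/L.
x_c = v t_c = 0.325 m/s × 0.9931 d × 86400 s/d = 27890 m ≈ 27.9 km.

t_c ≈ 0.993 d; D_c ≈ 5.18 mg/L; x_c ≈ 27.9 km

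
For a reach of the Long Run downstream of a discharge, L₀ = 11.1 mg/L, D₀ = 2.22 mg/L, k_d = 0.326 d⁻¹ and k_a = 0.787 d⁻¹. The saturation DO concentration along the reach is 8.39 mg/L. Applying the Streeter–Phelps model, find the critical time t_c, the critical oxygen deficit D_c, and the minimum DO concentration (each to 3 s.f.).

With k_a/k_d = 2.414 and 1 − D₀(k_a−k_d)/(k_d L₀) = 0.7172,
t_c = ln(2.414 × 0.7172) / (0.787 − 0.326) = ln(1.731) / 0.4610 = 0.5489/0.4610 = 1.191 d.
L(t_c) = L₀ e^(−k_d t_c) = 11.1 × 0.6783 = 7.529 mg/L, and at the critical point k_a D_c = k_d L, so D_c = (0.326/0.787) × 7.529 = 3.119 mg/L.
Minimum DO = C_s − D_c = 8.39 − 3.119 = 5.271 mg/L.

t_c ≈ 1.19 d; D_c ≈ 3.12 mg/L; min DO ≈ 5.27 mg/L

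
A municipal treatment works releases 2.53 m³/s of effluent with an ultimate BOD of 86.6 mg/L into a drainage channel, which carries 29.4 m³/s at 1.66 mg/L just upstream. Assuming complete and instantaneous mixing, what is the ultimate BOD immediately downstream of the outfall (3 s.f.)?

Flow-weighted mixing: C = (Q_r C_r + Q_w C_w)/(Q_r + Q_w)
= (29.4×1.66 + 2.53×86.6)/(29.4 + 2.53) = 267.9/31.93 = 8.390 mg/L.

8.39 mg/L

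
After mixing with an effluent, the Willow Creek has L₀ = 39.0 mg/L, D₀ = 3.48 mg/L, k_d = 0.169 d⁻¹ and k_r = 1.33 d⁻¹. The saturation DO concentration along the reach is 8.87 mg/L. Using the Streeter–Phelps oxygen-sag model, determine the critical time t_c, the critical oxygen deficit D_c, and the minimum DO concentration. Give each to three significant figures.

t_c ≈ 0.959 d; D_c ≈ 4.21 mg/L; min DO ≈ 4.66 mg/L

t_c = [1/(k_r−k_d)] ln[(k_r/k_d)(1 − D₀(k_r−k_d)/(k_d L₀))]
= [1/(1.33−0.169)] ln[(1.33/0.169)(1 − 3.48×1.161/(0.169×39.0))]
= (1/1.161) ln[7.870 × 0.3870] = 0.8613 × ln(3.046) = 0.8613 × 1.114 = 0.9593 d.
D_c = (k_d/k_r) L₀ e^(−k_d t_c) = (0.169/1.33) × 39.0 × e^(−0.169×0.9593) = 0.1271 × 39.0 × 0.8503 = 4.214 mg/L.
Minimum DO = C_s − D_c = 8.87 − 4.214 = 4.656 mg/L.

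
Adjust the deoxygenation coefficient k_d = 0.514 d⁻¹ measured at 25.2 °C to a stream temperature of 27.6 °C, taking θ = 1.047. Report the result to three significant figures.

k_d ≈ 0.574 d⁻¹

k_d(T₂) = k_d(T₁) · θ^(T₂−T₁) = 0.514 × 1.047^(27.6−25.2)
= 0.514 × 1.047^2.40 = 0.514 × 1.117 = 0.5739 d⁻¹.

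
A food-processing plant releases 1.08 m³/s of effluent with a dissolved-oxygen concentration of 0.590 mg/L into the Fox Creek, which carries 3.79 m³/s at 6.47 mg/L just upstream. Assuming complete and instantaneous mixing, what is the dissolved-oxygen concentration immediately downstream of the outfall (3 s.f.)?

5.17 mg/L

Flow-weighted mixing: C = (Q_r C_r + Q_w C_w)/(Q_r + Q_w)
= (3.79×6.47 + 1.08×0.590)/(3.79 + 1.08) = 25.16/4.870 = 5.166 mg/L.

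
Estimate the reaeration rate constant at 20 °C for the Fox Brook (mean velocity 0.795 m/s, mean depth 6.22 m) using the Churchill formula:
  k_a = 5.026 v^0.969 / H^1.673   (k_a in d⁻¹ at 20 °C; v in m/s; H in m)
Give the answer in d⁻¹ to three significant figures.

k_a = 5.026 × 0.795^0.969 / 6.22^1.673 = 5.026 × 0.8007 / 21.28 = 0.1891 d⁻¹.

k_a ≈ 0.189 d⁻¹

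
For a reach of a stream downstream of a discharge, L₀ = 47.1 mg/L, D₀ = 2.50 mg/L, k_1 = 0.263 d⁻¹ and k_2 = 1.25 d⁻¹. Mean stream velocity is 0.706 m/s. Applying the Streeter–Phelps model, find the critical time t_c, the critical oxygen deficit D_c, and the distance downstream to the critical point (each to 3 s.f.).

t_c = [1/(k_2−k_1)] ln[(k_2/k_1)(1 − D₀(k_2−k_1)/(k_1 L₀))]
= [1/(1.25−0.263)] ln[(1.25/0.263)(1 − 2.50×0.9870/(0.263×47.1))]
= (1/0.9870) ln[4.753 × 0.8008] = 1.013 × ln(3.806) = 1.013 × 1.337 = 1.354 d.
D_c = (k_1/k_2) L₀ e^(−k_1 t_c) = (0.263/1.25) × 47.1 × e^(−0.263×1.354) = 0.2104 × 47.1 × 0.7004 = 6.940 mg/L.
x_c = v t_c = 0.706 m/s × 1.354 d × 86400 s/d = 82600 m ≈ 82.6 km.

t_c ≈ 1.35 d; D_c ≈ 6.94 mg/L; x_c ≈ 82.6 km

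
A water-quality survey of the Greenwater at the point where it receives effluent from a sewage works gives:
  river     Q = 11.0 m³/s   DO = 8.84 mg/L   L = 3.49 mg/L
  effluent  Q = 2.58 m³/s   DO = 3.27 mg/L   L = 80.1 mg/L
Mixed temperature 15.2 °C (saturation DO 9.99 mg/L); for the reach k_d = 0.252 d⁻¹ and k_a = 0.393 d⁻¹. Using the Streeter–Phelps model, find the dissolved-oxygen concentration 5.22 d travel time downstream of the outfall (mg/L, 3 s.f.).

DO ≈ 5.20 mg/L

Mixed DO = (11.0×8.84 + 2.58×3.27)/(11.0+2.58) = 105.7/13.58 = 7.782 mg/L.
Mixed L₀ = (11.0×3.49 + 2.58×80.1)/(13.58) = 245.0/13.58 = 18.04 mg/L.
Initial deficit D₀ = C_s − DO₀ = 9.99 − 7.782 = 2.208 mg/L.
D(5.22) = [0.252×18.04/(0.393−0.252)](e^(−0.252×5.22) − e^(−0.393×5.22)) + 2.208 e^(−0.393×5.22)
= 32.25 × (0.2684 − 0.1285) + 2.208 × 0.1285 = 4.793 mg/L.
DO = 9.99 − 4.793 = 5.197 mg/L.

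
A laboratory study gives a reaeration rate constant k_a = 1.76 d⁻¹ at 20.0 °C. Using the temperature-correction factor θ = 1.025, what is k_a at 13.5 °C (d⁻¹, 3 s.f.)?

k_a(T₂) = k_a(T₁) · θ^(T₂−T₁) = 1.76 × 1.025^(13.5−20.0)
= 1.76 × 1.025^-6.50 = 1.76 × 0.8517 = 1.499 d⁻¹.

k_a ≈ 1.50 d⁻¹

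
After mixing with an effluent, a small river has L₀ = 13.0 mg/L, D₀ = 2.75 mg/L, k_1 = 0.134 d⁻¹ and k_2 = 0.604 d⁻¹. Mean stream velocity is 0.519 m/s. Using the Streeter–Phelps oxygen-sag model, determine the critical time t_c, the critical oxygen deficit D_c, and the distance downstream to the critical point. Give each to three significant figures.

With k_2/k_1 = 4.507 and 1 − D₀(k_2−k_1)/(k_1 L₀) = 0.2580,
t_c = ln(4.507 × 0.2580) / (0.604 − 0.134) = ln(1.163) / 0.4700 = 0.1511/0.4700 = 0.3214 d.
L(t_c) = L₀ e^(−k_1 t_c) = 13.0 × 0.9578 = 12.45 mg/L, and at the critical point k_2 D_c = k_1 L, so D_c = (0.134/0.604) × 12.45 = 2.763 mg/L.
x_c = v t_c = 0.519 m/s × 0.3214 d × 86400 s/d = 14410 m ≈ 14.4 km.

t_c ≈ 0.321 d; D_c ≈ 2.76 mg/L; x_c ≈ 14.4 km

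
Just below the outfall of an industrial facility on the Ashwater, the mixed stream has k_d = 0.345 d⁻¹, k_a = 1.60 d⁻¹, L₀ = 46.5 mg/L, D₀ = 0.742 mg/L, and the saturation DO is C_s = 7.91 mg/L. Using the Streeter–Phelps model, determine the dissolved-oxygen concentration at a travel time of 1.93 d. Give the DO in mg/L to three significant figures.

DO ≈ 1.89 mg/L

k_d L₀/(k_a−k_d) = 0.345×46.5/(1.60−0.345) = 16.04/1.255 = 12.78 mg/L.
e^(−k_d t) = e^(−0.345×1.930) = 0.5138; e^(−k_a t) = e^(−1.60×1.930) = 0.04559.
D = 12.78 × (0.5138 − 0.04559) + 0.742 × 0.04559 = 5.985 + 0.03383 = 6.019 mg/L.
DO = C_s − D = 7.91 − 6.019 = 1.891 mg/L.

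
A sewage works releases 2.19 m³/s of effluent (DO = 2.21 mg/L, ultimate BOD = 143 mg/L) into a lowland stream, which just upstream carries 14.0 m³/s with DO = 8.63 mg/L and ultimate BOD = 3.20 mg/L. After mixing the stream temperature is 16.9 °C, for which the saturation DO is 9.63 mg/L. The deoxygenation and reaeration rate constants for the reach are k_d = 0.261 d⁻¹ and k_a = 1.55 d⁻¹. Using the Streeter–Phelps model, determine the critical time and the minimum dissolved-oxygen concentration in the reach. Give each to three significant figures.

t_c ≈ 0.963 d; minimum DO ≈ 6.73 mg/L

Mixed DO = (14.0×8.63 + 2.19×2.21)/(14.0+2.19) = 125.7/16.19 = 7.762 mg/L.
Mixed L₀ = (14.0×3.20 + 2.19×143)/(16.19) = 358.0/16.19 = 22.11 mg/L.
Initial deficit D₀ = C_s − DO₀ = 9.63 − 7.762 = 1.868 mg/L.
t_c = (1/1.289) ln[(1.55/0.261)(1 − 1.868×1.289/(0.261×22.11))] = 0.7758 × ln(3.460) = 0.9630 d.
D_c = (0.261/1.55) × 22.11 × e^(−0.261×0.9630) = 0.1684 × 22.11 × 0.7778 = 2.896 mg/L.
Minimum DO = 9.63 − 2.896 = 6.734 mg/L.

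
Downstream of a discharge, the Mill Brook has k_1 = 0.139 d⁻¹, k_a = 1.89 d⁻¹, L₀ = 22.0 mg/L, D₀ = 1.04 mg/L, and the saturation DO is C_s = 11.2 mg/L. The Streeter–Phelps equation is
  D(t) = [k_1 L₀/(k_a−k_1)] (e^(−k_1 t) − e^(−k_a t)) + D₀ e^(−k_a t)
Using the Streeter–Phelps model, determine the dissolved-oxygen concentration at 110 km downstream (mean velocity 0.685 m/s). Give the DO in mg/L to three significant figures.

Travel time t = x/v = 110 km / (0.685 m/s) = 110000 m / 0.685 m/s = 160600 s = 1.859 d.
k_1 L₀/(k_a−k_1) = 0.139×22.0/(1.89−0.139) = 3.058/1.751 = 1.746 mg/L.
e^(−k_1 t) = e^(−0.139×1.859) = 0.7723; e^(−k_a t) = e^(−1.89×1.859) = 0.02981.
D = 1.746 × (0.7723 − 0.02981) + 1.04 × 0.02981 = 1.297 + 0.03101 = 1.328 mg/L.
DO = C_s − D = 11.2 − 1.328 = 9.872 mg/L.

DO ≈ 9.87 mg/L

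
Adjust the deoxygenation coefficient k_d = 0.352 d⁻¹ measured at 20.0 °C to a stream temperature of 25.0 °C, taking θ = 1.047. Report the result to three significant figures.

k_d(T₂) = k_d(T₁) · θ^(T₂−T₁) = 0.352 × 1.047^(25.0−20.0)
= 0.352 × 1.047^5.00 = 0.352 × 1.258 = 0.4429 d⁻¹.

k_d ≈ 0.443 d⁻¹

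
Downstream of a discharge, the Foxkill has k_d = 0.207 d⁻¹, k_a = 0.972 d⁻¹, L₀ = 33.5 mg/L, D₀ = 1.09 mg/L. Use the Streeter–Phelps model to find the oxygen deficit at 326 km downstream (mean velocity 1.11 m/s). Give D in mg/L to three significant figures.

D ≈ 4.19 mg/L

Travel time t = x/v = 326 km / (1.11 m/s) = 326000 m / 1.11 m/s = 293700 s = 3.399 d.
k_d L₀/(k_a−k_d) = 0.207×33.5/(0.972−0.207) = 6.934/0.7650 = 9.065 mg/L.
e^(−k_d t) = e^(−0.207×3.399) = 0.4948; e^(−k_a t) = e^(−0.972×3.399) = 0.03673.
D = 9.065 × (0.4948 − 0.03673) + 1.09 × 0.03673 = 4.152 + 0.04004 = 4.192 mg/L.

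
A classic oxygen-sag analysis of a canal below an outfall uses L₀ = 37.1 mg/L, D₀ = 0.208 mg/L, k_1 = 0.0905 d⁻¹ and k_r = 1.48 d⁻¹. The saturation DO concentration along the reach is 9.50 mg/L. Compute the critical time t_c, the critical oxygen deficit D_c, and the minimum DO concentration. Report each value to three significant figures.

t_c ≈ 1.95 d; D_c ≈ 1.90 mg/L; min DO ≈ 7.60 mg/L

With k_r/k_1 = 16.35 and 1 − D₀(k_r−k_1)/(k_1 L₀) = 0.9139,
t_c = ln(16.35 × 0.9139) / (1.48 − 0.0905) = ln(14.95) / 1.389 = 2.704/1.389 = 1.946 d.
L(t_c) = L₀ e^(−k_1 t_c) = 37.1 × 0.8385 = 31.11 mg/L, and at the critical point k_r D_c = k_1 L, so D_c = (0.0905/1.48) × 31.11 = 1.902 mg/L.
Minimum DO = C_s − D_c = 9.50 − 1.902 = 7.598 mg/L.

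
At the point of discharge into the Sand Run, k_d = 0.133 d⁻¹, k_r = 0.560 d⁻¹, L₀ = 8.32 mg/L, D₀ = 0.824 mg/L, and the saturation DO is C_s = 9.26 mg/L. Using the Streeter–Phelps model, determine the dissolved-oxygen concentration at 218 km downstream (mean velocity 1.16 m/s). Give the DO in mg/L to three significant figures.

Travel time t = x/v = 218 km / (1.16 m/s) = 218000 m / 1.16 m/s = 187900 s = 2.175 d.
k_d L₀/(k_r−k_d) = 0.133×8.32/(0.560−0.133) = 1.107/0.4270 = 2.591 mg/L.
e^(−k_d t) = e^(−0.133×2.175) = 0.7488; e^(−k_r t) = e^(−0.560×2.175) = 0.2958.
D = 2.591 × (0.7488 − 0.2958) + 0.824 × 0.2958 = 1.174 + 0.2437 = 1.418 mg/L.
DO = C_s − D = 9.26 − 1.418 = 7.842 mg/L.

DO ≈ 7.84 mg/L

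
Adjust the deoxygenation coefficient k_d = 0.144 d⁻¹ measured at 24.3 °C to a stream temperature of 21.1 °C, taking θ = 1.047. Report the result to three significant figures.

k_d ≈ 0.124 d⁻¹

k_d(T₂) = k_d(T₁) · θ^(T₂−T₁) = 0.144 × 1.047^(21.1−24.3)
= 0.144 × 1.047^-3.20 = 0.144 × 0.8633 = 0.1243 d⁻¹.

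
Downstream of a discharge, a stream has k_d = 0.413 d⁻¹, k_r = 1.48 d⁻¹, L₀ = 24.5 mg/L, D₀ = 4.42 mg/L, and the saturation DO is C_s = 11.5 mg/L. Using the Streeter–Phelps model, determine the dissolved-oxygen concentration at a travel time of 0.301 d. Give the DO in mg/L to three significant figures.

k_d L₀/(k_r−k_d) = 0.413×24.5/(1.48−0.413) = 10.12/1.067 = 9.483 mg/L.
e^(−k_d t) = e^(−0.413×0.3010) = 0.8831; e^(−k_r t) = e^(−1.48×0.3010) = 0.6405.
D = 9.483 × (0.8831 − 0.6405) + 4.42 × 0.6405 = 2.300 + 2.831 = 5.132 mg/L.
DO = C_s − D = 11.5 − 5.132 = 6.368 mg/L.

DO ≈ 6.37 mg/L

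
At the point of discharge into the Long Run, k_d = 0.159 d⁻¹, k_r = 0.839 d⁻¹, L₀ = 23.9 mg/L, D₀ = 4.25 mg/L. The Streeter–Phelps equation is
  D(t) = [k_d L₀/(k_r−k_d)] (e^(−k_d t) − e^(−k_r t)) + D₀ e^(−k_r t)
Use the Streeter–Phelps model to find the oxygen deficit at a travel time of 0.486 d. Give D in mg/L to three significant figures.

k_d L₀/(k_r−k_d) = 0.159×23.9/(0.839−0.159) = 3.800/0.6800 = 5.588 mg/L.
e^(−k_d t) = e^(−0.159×0.4860) = 0.9256; e^(−k_r t) = e^(−0.839×0.4860) = 0.6651.
D = 5.588 × (0.9256 − 0.6651) + 4.25 × 0.6651 = 1.456 + 2.827 = 4.283 mg/L.

D ≈ 4.28 mg/L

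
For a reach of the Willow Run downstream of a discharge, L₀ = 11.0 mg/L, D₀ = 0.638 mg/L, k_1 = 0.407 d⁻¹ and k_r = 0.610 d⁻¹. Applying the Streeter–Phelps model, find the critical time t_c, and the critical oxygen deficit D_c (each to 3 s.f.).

t_c ≈ 1.85 d; D_c ≈ 3.46 mg/L

At the critical point dD/dt = 0, so k_1 L₀ e^(−k_1 t) = k_r D. Substituting D(t) from the Streeter–Phelps equation and solving for t gives
t_c = ln[(k_r/k_1)(1 − D₀(k_r−k_1)/(k_1 L₀))] / (k_r−k_1).
Here k_r−k_1 = 0.2030 d⁻¹ and 1 − D₀(k_r−k_1)/(k_1 L₀) = 1 − 0.638×0.2030/(0.407×11.0) = 0.9711, so
t_c = ln(1.499 × 0.9711) / 0.2030 = 0.3753 / 0.2030 = 1.849 d.
D_c = (k_1/k_r) L₀ e^(−k_1 t_c) = (0.407/0.610) × 11.0 × e^(−0.407×1.849) = 0.6672 × 11.0 × 0.4712 = 3.458 mg/L.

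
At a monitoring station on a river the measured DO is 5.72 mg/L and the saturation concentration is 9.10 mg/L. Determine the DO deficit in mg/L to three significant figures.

D = C_s − C = 9.10 − 5.72 = 3.38 mg/L.

D ≈ 3.38 mg/L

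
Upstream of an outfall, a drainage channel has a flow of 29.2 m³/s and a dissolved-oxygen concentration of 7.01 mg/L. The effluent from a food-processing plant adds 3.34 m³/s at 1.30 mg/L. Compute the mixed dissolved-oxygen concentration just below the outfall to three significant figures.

6.42 mg/L

Flow-weighted mixing: C = (Q_r C_r + Q_w C_w)/(Q_r + Q_w)
= (29.2×7.01 + 3.34×1.30)/(29.2 + 3.34) = 209.0/32.54 = 6.424 mg/L.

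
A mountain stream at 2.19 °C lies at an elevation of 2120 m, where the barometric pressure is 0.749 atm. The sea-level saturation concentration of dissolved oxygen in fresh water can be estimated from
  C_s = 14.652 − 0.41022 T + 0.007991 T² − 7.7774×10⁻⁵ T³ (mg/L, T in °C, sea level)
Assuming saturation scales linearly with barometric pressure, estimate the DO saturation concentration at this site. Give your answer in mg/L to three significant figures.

C_s ≈ 10.3 mg/L

At sea level: C_s = 14.652 − 0.41022×2.19 + 0.007991×2.19² − 7.7774×10⁻⁵×2.19³ = 13.79 mg/L.
Pressure correction: C_s' = 13.79 × 0.749 = 10.33 mg/L.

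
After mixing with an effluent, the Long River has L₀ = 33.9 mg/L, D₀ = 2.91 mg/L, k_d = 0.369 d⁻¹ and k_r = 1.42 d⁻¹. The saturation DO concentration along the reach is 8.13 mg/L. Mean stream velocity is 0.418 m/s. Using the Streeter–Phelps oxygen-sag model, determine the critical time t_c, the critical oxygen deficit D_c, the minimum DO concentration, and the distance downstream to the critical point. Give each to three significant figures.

t_c ≈ 1.02 d; D_c ≈ 6.06 mg/L; min DO ≈ 2.07 mg/L; x_c ≈ 36.7 km

At the critical point dD/dt = 0, so k_d L₀ e^(−k_d t) = k_r D. Substituting D(t) from the Streeter–Phelps equation and solving for t gives
t_c = ln[(k_r/k_d)(1 − D₀(k_r−k_d)/(k_d L₀))] / (k_r−k_d).
Here k_r−k_d = 1.051 d⁻¹ and 1 − D₀(k_r−k_d)/(k_d L₀) = 1 − 2.91×1.051/(0.369×33.9) = 0.7555, so
t_c = ln(3.848 × 0.7555) / 1.051 = 1.067 / 1.051 = 1.015 d.
L(t_c) = L₀ e^(−k_d t_c) = 33.9 × 0.6875 = 23.31 mg/L, and at the critical point k_r D_c = k_d L, so D_c = (0.369/1.42) × 23.31 = 6.056 mg/L.
Minimum DO = C_s − D_c = 8.13 − 6.056 = 2.074 mg/L.
x_c = v t_c = 0.418 m/s × 1.015 d × 86400 s/d = 36670 m ≈ 36.7 km.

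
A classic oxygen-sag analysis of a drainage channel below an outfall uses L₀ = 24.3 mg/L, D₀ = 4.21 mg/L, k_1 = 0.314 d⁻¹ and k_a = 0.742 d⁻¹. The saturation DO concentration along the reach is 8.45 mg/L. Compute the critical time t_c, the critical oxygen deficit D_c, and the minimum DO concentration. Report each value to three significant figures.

t_c ≈ 1.38 d; D_c ≈ 6.67 mg/L; min DO ≈ 1.78 mg/L

At the critical point dD/dt = 0, so k_1 L₀ e^(−k_1 t) = k_a D. Substituting D(t) from the Streeter–Phelps equation and solving for t gives
t_c = ln[(k_a/k_1)(1 − D₀(k_a−k_1)/(k_1 L₀))] / (k_a−k_1).
Here k_a−k_1 = 0.4280 d⁻¹ and 1 − D₀(k_a−k_1)/(k_1 L₀) = 1 − 4.21×0.4280/(0.314×24.3) = 0.7638, so
t_c = ln(2.363 × 0.7638) / 0.4280 = 0.5906 / 0.4280 = 1.380 d.
L(t_c) = L₀ e^(−k_1 t_c) = 24.3 × 0.6484 = 15.76 mg/L, and at the critical point k_a D_c = k_1 L, so D_c = (0.314/0.742) × 15.76 = 6.668 mg/L.
Minimum DO = C_s − D_c = 8.45 − 6.668 = 1.782 mg/L.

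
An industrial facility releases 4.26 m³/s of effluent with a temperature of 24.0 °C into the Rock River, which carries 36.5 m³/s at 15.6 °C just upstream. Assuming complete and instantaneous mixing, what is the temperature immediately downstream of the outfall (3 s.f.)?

Flow-weighted mixing: C = (Q_r C_r + Q_w C_w)/(Q_r + Q_w)
= (36.5×15.6 + 4.26×24.0)/(36.5 + 4.26) = 671.6/40.76 = 16.48 °C.

16.5 °C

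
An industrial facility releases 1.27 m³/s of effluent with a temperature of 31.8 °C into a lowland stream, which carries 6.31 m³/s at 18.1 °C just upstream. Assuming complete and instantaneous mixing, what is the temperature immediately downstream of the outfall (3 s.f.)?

Flow-weighted mixing: C = (Q_r C_r + Q_w C_w)/(Q_r + Q_w)
= (6.31×18.1 + 1.27×31.8)/(6.31 + 1.27) = 154.6/7.580 = 20.40 °C.

20.4 °C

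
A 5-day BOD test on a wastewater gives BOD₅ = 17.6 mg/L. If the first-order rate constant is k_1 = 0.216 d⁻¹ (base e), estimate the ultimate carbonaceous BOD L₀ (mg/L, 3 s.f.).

L₀ ≈ 26.7 mg/L

BOD₅ = L₀(1 − e^(−5k_1)) ⇒ L₀ = BOD₅ / (1 − e^(−5×0.216))
= 17.6 / (1 − 0.3396) = 17.6 / 0.6604 = 26.65 mg/L.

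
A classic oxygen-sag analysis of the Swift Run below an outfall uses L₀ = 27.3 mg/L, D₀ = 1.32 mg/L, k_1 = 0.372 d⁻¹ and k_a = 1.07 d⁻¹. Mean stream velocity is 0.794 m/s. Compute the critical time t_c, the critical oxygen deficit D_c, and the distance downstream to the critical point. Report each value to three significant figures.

With k_a/k_1 = 2.876 and 1 − D₀(k_a−k_1)/(k_1 L₀) = 0.9093,
t_c = ln(2.876 × 0.9093) / (1.07 − 0.372) = ln(2.615) / 0.6980 = 0.9614/0.6980 = 1.377 d.
D_c = (k_1/k_a) L₀ e^(−k_1 t_c) = (0.372/1.07) × 27.3 × e^(−0.372×1.377) = 0.3477 × 27.3 × 0.5991 = 5.686 mg/L.
x_c = v t_c = 0.794 m/s × 1.377 d × 86400 s/d = 94490 m ≈ 94.5 km.

t_c ≈ 1.38 d; D_c ≈ 5.69 mg/L; x_c ≈ 94.5 km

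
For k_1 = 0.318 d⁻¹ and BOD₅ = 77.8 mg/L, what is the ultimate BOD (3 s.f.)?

BOD₅ = L₀(1 − e^(−5k_1)) ⇒ L₀ = BOD₅ / (1 − e^(−5×0.318))
= 77.8 / (1 − 0.2039) = 77.8 / 0.7961 = 97.73 mg/L.

L₀ ≈ 97.7 mg/L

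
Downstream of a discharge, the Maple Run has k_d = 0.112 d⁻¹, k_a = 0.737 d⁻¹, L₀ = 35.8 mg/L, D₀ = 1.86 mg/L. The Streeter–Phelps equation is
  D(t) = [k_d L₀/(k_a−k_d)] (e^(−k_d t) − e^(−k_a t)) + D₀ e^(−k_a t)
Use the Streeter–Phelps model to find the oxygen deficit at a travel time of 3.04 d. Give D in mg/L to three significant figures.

k_d L₀/(k_a−k_d) = 0.112×35.8/(0.737−0.112) = 4.010/0.6250 = 6.415 mg/L.
e^(−k_d t) = e^(−0.112×3.040) = 0.7114; e^(−k_a t) = e^(−0.737×3.040) = 0.1064.
D = 6.415 × (0.7114 − 0.1064) + 1.86 × 0.1064 = 3.881 + 0.1979 = 4.079 mg/L.

D ≈ 4.08 mg/L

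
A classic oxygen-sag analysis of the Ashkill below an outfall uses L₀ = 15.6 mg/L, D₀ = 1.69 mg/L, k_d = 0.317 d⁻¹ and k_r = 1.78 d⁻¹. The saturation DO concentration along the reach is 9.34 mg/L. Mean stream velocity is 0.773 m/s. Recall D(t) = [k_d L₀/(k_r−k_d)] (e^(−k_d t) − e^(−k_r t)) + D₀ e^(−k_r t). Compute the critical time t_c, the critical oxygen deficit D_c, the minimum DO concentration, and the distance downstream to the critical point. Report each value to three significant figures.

With k_r/k_d = 5.615 and 1 − D₀(k_r−k_d)/(k_d L₀) = 0.5000,
t_c = ln(5.615 × 0.5000) / (1.78 − 0.317) = ln(2.808) / 1.463 = 1.032/1.463 = 0.7057 d.
L(t_c) = L₀ e^(−k_d t_c) = 15.6 × 0.7996 = 12.47 mg/L, and at the critical point k_r D_c = k_d L, so D_c = (0.317/1.78) × 12.47 = 2.221 mg/L.
Minimum DO = C_s − D_c = 9.34 − 2.221 = 7.119 mg/L.
x_c = v t_c = 0.773 m/s × 0.7057 d × 86400 s/d = 47130 m ≈ 47.1 km.

t_c ≈ 0.706 d; D_c ≈ 2.22 mg/L; min DO ≈ 7.12 mg/L; x_c ≈ 47.1 km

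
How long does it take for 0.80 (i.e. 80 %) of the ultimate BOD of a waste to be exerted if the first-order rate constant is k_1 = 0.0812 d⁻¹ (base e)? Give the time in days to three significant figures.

t ≈ 19.8 d

y/L₀ = 1 − e^(−k_1 t) = 0.80 ⇒ e^(−k_1 t) = 0.200
t = −ln(0.200) / 0.0812 = 1.609 / 0.0812 = 19.82 d.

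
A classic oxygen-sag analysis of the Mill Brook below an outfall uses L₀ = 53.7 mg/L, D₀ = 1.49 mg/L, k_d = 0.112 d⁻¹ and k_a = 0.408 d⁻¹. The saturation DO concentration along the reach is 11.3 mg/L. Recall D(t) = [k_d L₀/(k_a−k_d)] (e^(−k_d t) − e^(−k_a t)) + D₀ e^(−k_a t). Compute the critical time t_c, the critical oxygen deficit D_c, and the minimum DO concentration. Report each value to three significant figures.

t_c ≈ 4.11 d; D_c ≈ 9.30 mg/L; min DO ≈ 2.00 mg/L

t_c = [1/(k_a−k_d)] ln[(k_a/k_d)(1 − D₀(k_a−k_d)/(k_d L₀))]
= [1/(0.408−0.112)] ln[(0.408/0.112)(1 − 1.49×0.2960/(0.112×53.7))]
= (1/0.2960) ln[3.643 × 0.9267] = 3.378 × ln(3.376) = 3.378 × 1.217 = 4.110 d.
D_c = (k_d/k_a) L₀ e^(−k_d t_c) = (0.112/0.408) × 53.7 × e^(−0.112×4.110) = 0.2745 × 53.7 × 0.6311 = 9.303 mg/L.
Minimum DO = C_s − D_c = 11.3 − 9.303 = 1.997 mg/L.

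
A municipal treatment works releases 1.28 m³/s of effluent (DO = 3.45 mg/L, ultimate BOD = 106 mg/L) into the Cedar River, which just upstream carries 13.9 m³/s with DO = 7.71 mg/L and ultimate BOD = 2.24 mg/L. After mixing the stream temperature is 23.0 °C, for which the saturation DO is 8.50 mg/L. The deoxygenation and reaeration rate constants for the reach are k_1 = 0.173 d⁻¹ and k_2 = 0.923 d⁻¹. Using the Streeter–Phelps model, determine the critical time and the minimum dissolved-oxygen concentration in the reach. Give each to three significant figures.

Mixed DO = (13.9×7.71 + 1.28×3.45)/(13.9+1.28) = 111.6/15.18 = 7.351 mg/L.
Mixed L₀ = (13.9×2.24 + 1.28×106)/(15.18) = 166.8/15.18 = 10.99 mg/L.
Initial deficit D₀ = C_s − DO₀ = 8.50 − 7.351 = 1.149 mg/L.
t_c = (1/0.7500) ln[(0.923/0.173)(1 − 1.149×0.7500/(0.173×10.99))] = 1.333 × ln(2.916) = 1.427 d.
D_c = (0.173/0.923) × 10.99 × e^(−0.173×1.427) = 0.1874 × 10.99 × 0.7812 = 1.609 mg/L.
Minimum DO = 8.50 − 1.609 = 6.891 mg/L.

t_c ≈ 1.43 d; minimum DO ≈ 6.89 mg/L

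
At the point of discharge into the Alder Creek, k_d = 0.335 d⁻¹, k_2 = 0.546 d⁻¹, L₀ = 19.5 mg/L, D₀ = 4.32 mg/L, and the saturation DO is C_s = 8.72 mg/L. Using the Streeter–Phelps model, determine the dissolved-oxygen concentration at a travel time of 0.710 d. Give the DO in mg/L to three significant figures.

DO ≈ 2.39 mg/L

k_d L₀/(k_2−k_d) = 0.335×19.5/(0.546−0.335) = 6.533/0.2110 = 30.96 mg/L.
e^(−k_d t) = e^(−0.335×0.7100) = 0.7883; e^(−k_2 t) = e^(−0.546×0.7100) = 0.6786.
D = 30.96 × (0.7883 − 0.6786) + 4.32 × 0.6786 = 3.396 + 2.932 = 6.327 mg/L.
DO = C_s − D = 8.72 − 6.327 = 2.393 mg/L.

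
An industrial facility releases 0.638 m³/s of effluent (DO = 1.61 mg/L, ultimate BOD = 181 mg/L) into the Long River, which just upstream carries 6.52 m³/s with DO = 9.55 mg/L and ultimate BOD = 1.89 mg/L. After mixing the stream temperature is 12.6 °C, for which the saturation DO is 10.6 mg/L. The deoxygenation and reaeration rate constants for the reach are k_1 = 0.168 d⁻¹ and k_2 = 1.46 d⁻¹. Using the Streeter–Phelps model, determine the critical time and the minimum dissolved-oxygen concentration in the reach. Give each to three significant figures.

Mixed DO = (6.52×9.55 + 0.638×1.61)/(6.52+0.638) = 63.29/7.158 = 8.842 mg/L.
Mixed L₀ = (6.52×1.89 + 0.638×181)/(7.158) = 127.8/7.158 = 17.85 mg/L.
Initial deficit D₀ = C_s − DO₀ = 10.6 − 8.842 = 1.758 mg/L.
t_c = (1/1.292) ln[(1.46/0.168)(1 − 1.758×1.292/(0.168×17.85))] = 0.7740 × ln(2.111) = 0.5783 d.
D_c = (0.168/1.46) × 17.85 × e^(−0.168×0.5783) = 0.1151 × 17.85 × 0.9074 = 1.864 mg/L.
Minimum DO = 10.6 − 1.864 = 8.736 mg/L.

t_c ≈ 0.578 d; minimum DO ≈ 8.74 mg/L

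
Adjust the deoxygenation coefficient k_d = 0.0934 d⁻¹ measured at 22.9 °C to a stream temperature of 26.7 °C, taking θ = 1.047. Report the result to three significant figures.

k_d(T₂) = k_d(T₁) · θ^(T₂−T₁) = 0.0934 × 1.047^(26.7−22.9)
= 0.0934 × 1.047^3.80 = 0.0934 × 1.191 = 0.1112 d⁻¹.

k_d ≈ 0.111 d⁻¹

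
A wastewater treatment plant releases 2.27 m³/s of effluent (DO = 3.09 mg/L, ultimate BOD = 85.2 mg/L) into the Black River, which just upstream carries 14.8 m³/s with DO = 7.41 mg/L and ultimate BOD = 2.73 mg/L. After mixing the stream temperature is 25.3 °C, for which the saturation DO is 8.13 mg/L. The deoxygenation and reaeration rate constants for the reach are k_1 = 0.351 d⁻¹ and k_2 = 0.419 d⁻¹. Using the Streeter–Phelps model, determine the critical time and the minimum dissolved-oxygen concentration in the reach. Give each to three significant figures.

Mixed DO = (14.8×7.41 + 2.27×3.09)/(14.8+2.27) = 116.7/17.07 = 6.836 mg/L.
Mixed L₀ = (14.8×2.73 + 2.27×85.2)/(17.07) = 233.8/17.07 = 13.70 mg/L.
Initial deficit D₀ = C_s − DO₀ = 8.13 − 6.836 = 1.294 mg/L.
t_c = (1/0.06800) ln[(0.419/0.351)(1 − 1.294×0.06800/(0.351×13.70))] = 14.71 × ln(1.172) = 2.332 d.
D_c = (0.351/0.419) × 13.70 × e^(−0.351×2.332) = 0.8377 × 13.70 × 0.4410 = 5.060 mg/L.
Minimum DO = 8.13 − 5.060 = 3.070 mg/L.

t_c ≈ 2.33 d; minimum DO ≈ 3.07 mg/L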